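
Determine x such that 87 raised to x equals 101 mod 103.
13

Baby-step giant-step with step n = ⌈√103⌉ = 11.
Baby steps 87^j mod 103 (j:value) for j=0..10: 0:1, 1:87, 2:50, 3:24, 4:28, 5:67, 6:61, 7:54, 8:63, 9:22, 10:60.
Giant-step multiplier: 87^(-11) ≡ 87^(102-11) = 87^91 ≡ 78 (mod 103).
Giant steps γ_i = 101·78^i mod 103: γ_0=101, γ_1=50 (in table at j=2).
x = i·n + j = 1·11 + 2 = 13.
Check: 87^13 ≡ 101 (mod 103).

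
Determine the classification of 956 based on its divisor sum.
deficient

Proper divisors of 956: sum = 1 + 2 + 4 + 239 + 478 = 724
Since 724 < 956, 956 is deficient.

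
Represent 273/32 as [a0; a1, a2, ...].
[8; 1, 1, 7, 2]

Euclidean algorithm steps:
273 = 8 × 32 + 17
32 = 1 × 17 + 15
17 = 1 × 15 + 2
15 = 7 × 2 + 1
2 = 2 × 1 + 0
Continued fraction: [8; 1, 1, 7, 2]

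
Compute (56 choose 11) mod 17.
0

Using Lucas' theorem:
Write n=56 and k=11 in base 17:
n in base 17: [3, 5]
k in base 17: [0, 11]
C(56,11) mod 17 = ∏ C(n_i, k_i) mod 17
Digit binomials (mod 17): C(3,0) = 1; C(5,11) = 0 (k_i > n_i)
Product: 1 × 0 = 0 ≡ 0 (mod 17)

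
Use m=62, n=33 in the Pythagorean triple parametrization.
(2755, 4092, 4933)

Euclid's formula: a = m² - n², b = 2mn, c = m² + n²
m = 62, n = 33
a = 62² - 33² = 3844 - 1089 = 2755
b = 2 × 62 × 33 = 4092
c = 62² + 33² = 3844 + 1089 = 4933
Verification: 2755² + 4092² = 7590025 + 16744464 = 24334489 = 4933² ✓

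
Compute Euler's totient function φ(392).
168

392 = 2^3 × 7^2
φ(n) = n × ∏(1 - 1/p) for each prime p dividing n
φ(392) = 392 × (1 - 1/2) × (1 - 1/7) = 168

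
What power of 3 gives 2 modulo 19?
7

Baby-step giant-step with step n = ⌈√19⌉ = 5.
Baby steps 3^j mod 19 (j:value) for j=0..4: 0:1, 1:3, 2:9, 3:8, 4:5.
Giant-step multiplier: 3^(-5) ≡ 3^(18-5) = 3^13 ≡ 14 (mod 19).
Giant steps γ_i = 2·14^i mod 19: γ_0=2, γ_1=9 (in table at j=2).
x = i·n + j = 1·5 + 2 = 7.
Check: 3^7 ≡ 2 (mod 19).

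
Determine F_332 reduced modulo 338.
101

Matrix identity: Q^n = [[F_(n+1), F_n], [F_n, F_(n-1)]] with Q = [[1,1],[1,0]].
n = 332 = 101001100₂. Square-and-multiply, entries mod 338:
Q^1 = [[1,1],[1,0]]
Q^2 = (Q^1)² = [[2,1],[1,1]]
Q^5 = (Q^2)²·Q = [[8,5],[5,3]]
Q^10 = (Q^5)² = [[89,55],[55,34]]
Q^20 = (Q^10)² = [[130,5],[5,125]]
Q^41 = (Q^20)²·Q = [[286,25],[25,261]]
Q^83 = (Q^41)²·Q = [[104,287],[287,155]]
Q^166 = (Q^83)² = [[235,311],[311,262]]
Q^332 = (Q^166)² = [[184,101],[101,83]]
F_332 mod 338 = Q^332[0][1] = 101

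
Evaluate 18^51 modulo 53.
3

Repeated squaring. Binary of 51 = 110011.
18^1 ≡ 18 (mod 53); 18^2 ≡ 6 (mod 53); 18^4 ≡ 36 (mod 53); 18^8 ≡ 24 (mod 53); 18^16 ≡ 46 (mod 53); 18^32 ≡ 49 (mod 53)
18^51 = 18^1 × 18^2 × 18^16 × 18^32 ≡ 3 (mod 53)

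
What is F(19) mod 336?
149

Matrix identity: Q^n = [[F_(n+1), F_n], [F_n, F_(n-1)]] with Q = [[1,1],[1,0]].
n = 19 = 10011₂. Square-and-multiply, entries mod 336:
Q^1 = [[1,1],[1,0]]
Q^2 = (Q^1)² = [[2,1],[1,1]]
Q^4 = (Q^2)² = [[5,3],[3,2]]
Q^9 = (Q^4)²·Q = [[55,34],[34,21]]
Q^19 = (Q^9)²·Q = [[45,149],[149,232]]
F_19 mod 336 = Q^19[0][1] = 149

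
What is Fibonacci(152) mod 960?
309

Matrix identity: Q^n = [[F_(n+1), F_n], [F_n, F_(n-1)]] with Q = [[1,1],[1,0]].
n = 152 = 10011000₂. Square-and-multiply, entries mod 960:
Q^1 = [[1,1],[1,0]]
Q^2 = (Q^1)² = [[2,1],[1,1]]
Q^4 = (Q^2)² = [[5,3],[3,2]]
Q^9 = (Q^4)²·Q = [[55,34],[34,21]]
Q^19 = (Q^9)²·Q = [[45,341],[341,664]]
Q^38 = (Q^19)² = [[226,809],[809,377]]
Q^76 = (Q^38)² = [[917,147],[147,770]]
Q^152 = (Q^76)² = [[418,309],[309,109]]
F_152 mod 960 = Q^152[0][1] = 309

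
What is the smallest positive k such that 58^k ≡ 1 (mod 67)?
22

67 is prime, so ord(58) divides φ(67) = 66.
Divisors of 66: 1, 2, 3, 6, 11, 22, 33, 66.
Repeated squaring: 58^1 ≡ 58, 58^2 ≡ 14, 58^4 ≡ 62, 58^8 ≡ 25, 58^16 ≡ 22, 58^32 ≡ 15, 58^64 ≡ 24 (mod 67).
Test 58^d mod 67 for each divisor d in increasing order:
58^1 ≡ 58
58^2 ≡ 14
58^3 = 58^2·58^1 ≡ 8
58^6 = 58^4·58^2 ≡ 64
58^11 = 58^8·58^2·58^1 ≡ 66
58^22 = 58^16·58^4·58^2 ≡ 1  ← first divisor giving 1
The order is 22.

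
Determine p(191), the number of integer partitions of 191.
1820701100652

p(n) counts ways to write n as a sum of positive integers (order ignored).
Euler's pentagonal recurrence: p(k) = p(k-1) + p(k-2) - p(k-5) - p(k-7) + p(k-12) + p(k-15) - ... (offsets j(3j∓1)/2, signs ++--, p(0)=1, p(<0)=0).
DP table for k = 0..190: p(0)=1, p(1)=1, p(2)=2, p(3)=3, p(4)=5, p(5)=7, p(6)=11, p(7)=15, p(8)=22, p(9)=30, p(10)=42, p(11)=56, p(12)=77, p(13)=101, p(14)=135, p(15)=176, p(16)=231, p(17)=297, p(18)=385, p(19)=490, p(20)=627, p(21)=792, p(22)=1002, p(23)=1255, p(24)=1575, p(25)=1958, p(26)=2436, p(27)=3010, p(28)=3718, p(29)=4565, p(30)=5604, p(31)=6842, p(32)=8349, p(33)=10143, p(34)=12310, p(35)=14883, p(36)=17977, p(37)=21637, p(38)=26015, p(39)=31185, p(40)=37338, p(41)=44583, p(42)=53174, p(43)=63261, p(44)=75175, p(45)=89134, p(46)=105558, p(47)=124754, p(48)=147273, p(49)=173525, p(50)=204226, p(51)=239943, p(52)=281589, p(53)=329931, p(54)=386155, p(55)=451276, p(56)=526823, p(57)=614154, p(58)=715220, p(59)=831820, p(60)=966467, p(61)=1121505, p(62)=1300156, p(63)=1505499, p(64)=1741630, p(65)=2012558, p(66)=2323520, p(67)=2679689, p(68)=3087735, p(69)=3554345, p(70)=4087968, p(71)=4697205, p(72)=5392783, p(73)=6185689, p(74)=7089500, p(75)=8118264, p(76)=9289091, p(77)=10619863, p(78)=12132164, p(79)=13848650, p(80)=15796476, p(81)=18004327, p(82)=20506255, p(83)=23338469, p(84)=26543660, p(85)=30167357, p(86)=34262962, p(87)=38887673, p(88)=44108109, p(89)=49995925, p(90)=56634173, p(91)=64112359, p(92)=72533807, p(93)=82010177, p(94)=92669720, p(95)=104651419, p(96)=118114304, p(97)=133230930, p(98)=150198136, p(99)=169229875, p(100)=190569292, p(101)=214481126, p(102)=241265379, p(103)=271248950, p(104)=304801365, p(105)=342325709, p(106)=384276336, p(107)=431149389, p(108)=483502844, p(109)=541946240, p(110)=607163746, p(111)=679903203, p(112)=761002156, p(113)=851376628, p(114)=952050665, p(115)=1064144451, p(116)=1188908248, p(117)=1327710076, p(118)=1482074143, p(119)=1653668665, p(120)=1844349560, p(121)=2056148051, p(122)=2291320912, p(123)=2552338241, p(124)=2841940500, p(125)=3163127352, p(126)=3519222692, p(127)=3913864295, p(128)=4351078600, p(129)=4835271870, p(130)=5371315400, p(131)=5964539504, p(132)=6620830889, p(133)=7346629512, p(134)=8149040695, p(135)=9035836076, p(136)=10015581680, p(137)=11097645016, p(138)=12292341831, p(139)=13610949895, p(140)=15065878135, p(141)=16670689208, p(142)=18440293320, p(143)=20390982757, p(144)=22540654445, p(145)=24908858009, p(146)=27517052599, p(147)=30388671978, p(148)=33549419497, p(149)=37027355200, p(150)=40853235313, p(151)=45060624582, p(152)=49686288421, p(153)=54770336324, p(154)=60356673280, p(155)=66493182097, p(156)=73232243759, p(157)=80630964769, p(158)=88751778802, p(159)=97662728555, p(160)=107438159466, p(161)=118159068427, p(162)=129913904637, p(163)=142798995930, p(164)=156919475295, p(165)=172389800255, p(166)=189334822579, p(167)=207890420102, p(168)=228204732751, p(169)=250438925115, p(170)=274768617130, p(171)=301384802048, p(172)=330495499613, p(173)=362326859895, p(174)=397125074750, p(175)=435157697830, p(176)=476715857290, p(177)=522115831195, p(178)=571701605655, p(179)=625846753120, p(180)=684957390936, p(181)=749474411781, p(182)=819876908323, p(183)=896684817527, p(184)=980462880430, p(185)=1071823774337, p(186)=1171432692373, p(187)=1280011042268, p(188)=1398341745571, p(189)=1527273599625, p(190)=1667727404093.
Final step: p(191) = p(190) + p(189) - p(186) - p(184) + p(179) + p(176) - p(169) - p(165) + p(156) + p(151) - p(140) - p(134) + p(121) + p(114) - p(99) - p(91) + p(74) + p(65) - p(46) - p(36) + p(15) + p(4)
= 1667727404093 + 1527273599625 - 1171432692373 - 980462880430 + 625846753120 + 476715857290 - 250438925115 - 172389800255 + 73232243759 + 45060624582 - 15065878135 - 8149040695 + 2056148051 + 952050665 - 169229875 - 64112359 + 7089500 + 2012558 - 105558 - 17977 + 176 + 5
= 1820701100652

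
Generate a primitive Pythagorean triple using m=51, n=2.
(2597, 204, 2605)

Euclid's formula: a = m² - n², b = 2mn, c = m² + n²
m = 51, n = 2
a = 51² - 2² = 2601 - 4 = 2597
b = 2 × 51 × 2 = 204
c = 51² + 2² = 2601 + 4 = 2605
Verification: 2597² + 204² = 6744409 + 41616 = 6786025 = 2605² ✓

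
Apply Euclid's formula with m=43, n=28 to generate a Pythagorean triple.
(1065, 2408, 2633)

Euclid's formula: a = m² - n², b = 2mn, c = m² + n²
m = 43, n = 28
a = 43² - 28² = 1849 - 784 = 1065
b = 2 × 43 × 28 = 2408
c = 43² + 28² = 1849 + 784 = 2633
Verification: 1065² + 2408² = 1134225 + 5798464 = 6932689 = 2633² ✓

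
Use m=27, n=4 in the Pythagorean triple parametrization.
(713, 216, 745)

Euclid's formula: a = m² - n², b = 2mn, c = m² + n²
m = 27, n = 4
a = 27² - 4² = 729 - 16 = 713
b = 2 × 27 × 4 = 216
c = 27² + 4² = 729 + 16 = 745
Verification: 713² + 216² = 508369 + 46656 = 555025 = 745² ✓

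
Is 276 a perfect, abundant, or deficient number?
abundant

Proper divisors of 276: sum = 1 + 2 + 3 + 4 + 6 + 12 + 23 + 46 + 69 + 92 + 138 = 396
Since 396 > 276, 276 is abundant.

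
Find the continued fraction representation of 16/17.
[0; 1, 16]

Euclidean algorithm steps:
16 = 0 × 17 + 16
17 = 1 × 16 + 1
16 = 16 × 1 + 0
Continued fraction: [0; 1, 16]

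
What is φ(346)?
172

346 = 2 × 173
φ(n) = n × ∏(1 - 1/p) for each prime p dividing n
φ(346) = 346 × (1 - 1/2) × (1 - 1/173) = 172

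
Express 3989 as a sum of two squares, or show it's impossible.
25² + 58² (a=25, b=58)

Factorization: 3989 = 3989
By Fermat: n is sum of two squares iff every prime p ≡ 3 (mod 4) appears to even power.
All primes ≡ 3 (mod 4) appear to even power.
Search a = 0, 1, 2, … for 3989 - a² a perfect square: first hit at a = 25: 3989 - 625 = 3364 = 58².
3989 = 25² + 58² = 625 + 3364 ✓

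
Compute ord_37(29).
12

37 is prime, so ord(29) divides φ(37) = 36.
Divisors of 36: 1, 2, 3, 4, 6, 9, 12, 18, 36.
Repeated squaring: 29^1 ≡ 29, 29^2 ≡ 27, 29^4 ≡ 26, 29^8 ≡ 10, 29^16 ≡ 26, 29^32 ≡ 10 (mod 37).
Test 29^d mod 37 for each divisor d in increasing order:
29^1 ≡ 29
29^2 ≡ 27
29^3 = 29^2·29^1 ≡ 6
29^4 ≡ 26
29^6 = 29^4·29^2 ≡ 36
29^9 = 29^8·29^1 ≡ 31
29^12 = 29^8·29^4 ≡ 1  ← first divisor giving 1
The order is 12.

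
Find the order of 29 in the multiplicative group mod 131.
130

131 is prime, so ord(29) divides φ(131) = 130.
Divisors of 130: 1, 2, 5, 10, 13, 26, 65, 130.
Repeated squaring: 29^1 ≡ 29, 29^2 ≡ 55, 29^4 ≡ 12, 29^8 ≡ 13, 29^16 ≡ 38, 29^32 ≡ 3, 29^64 ≡ 9, 29^128 ≡ 81 (mod 131).
Test 29^d mod 131 for each divisor d in increasing order:
29^1 ≡ 29
29^2 ≡ 55
29^5 = 29^4·29^1 ≡ 86
29^10 = 29^8·29^2 ≡ 60
29^13 = 29^8·29^4·29^1 ≡ 70
29^26 = 29^16·29^8·29^2 ≡ 53
29^65 = 29^64·29^1 ≡ 130
29^130 = 29^128·29^2 ≡ 1  ← first divisor giving 1
The order is 130.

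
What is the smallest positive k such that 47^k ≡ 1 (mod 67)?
33

67 is prime, so ord(47) divides φ(67) = 66.
Divisors of 66: 1, 2, 3, 6, 11, 22, 33, 66.
Repeated squaring: 47^1 ≡ 47, 47^2 ≡ 65, 47^4 ≡ 4, 47^8 ≡ 16, 47^16 ≡ 55, 47^32 ≡ 10, 47^64 ≡ 33 (mod 67).
Test 47^d mod 67 for each divisor d in increasing order:
47^1 ≡ 47
47^2 ≡ 65
47^3 = 47^2·47^1 ≡ 40
47^6 = 47^4·47^2 ≡ 59
47^11 = 47^8·47^2·47^1 ≡ 37
47^22 = 47^16·47^4·47^2 ≡ 29
47^33 = 47^32·47^1 ≡ 1  ← first divisor giving 1
The order is 33.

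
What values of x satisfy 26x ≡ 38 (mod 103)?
x ≡ 49 (mod 103)

gcd(26, 103) = 1, which divides 38, so solutions exist.
Find 26^(-1) mod 103 by the extended Euclidean algorithm:
103 = 3 × 26 + 25  ⟹  25 = (1)·103 + (-3)·26
26 = 1 × 25 + 1  ⟹  1 = (-1)·103 + (4)·26
So (4)·26 ≡ 1 (mod 103), i.e. 26^(-1) ≡ 4 (mod 103).
x ≡ 4 × 38 = 152 ≡ 49 (mod 103).
Check: 26 × 49 = 1274 ≡ 38 (mod 103).
Unique solution: x ≡ 49 (mod 103)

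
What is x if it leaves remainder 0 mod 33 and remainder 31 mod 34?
99

Using Chinese Remainder Theorem:
M = 33 × 34 = 1122
M1 = 34, M2 = 33
y1 = 34^(-1) mod 33 = 1
y2 = 33^(-1) mod 34 = 33
x = (0×34×1 + 31×33×33) mod 1122 = 99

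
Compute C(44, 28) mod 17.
0

Using Lucas' theorem:
Write n=44 and k=28 in base 17:
n in base 17: [2, 10]
k in base 17: [1, 11]
C(44,28) mod 17 = ∏ C(n_i, k_i) mod 17
Digit binomials (mod 17): C(2,1) = 2; C(10,11) = 0 (k_i > n_i)
Product: 2 × 0 = 0 ≡ 0 (mod 17)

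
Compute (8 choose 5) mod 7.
0

Using Lucas' theorem:
Write n=8 and k=5 in base 7:
n in base 7: [1, 1]
k in base 7: [0, 5]
C(8,5) mod 7 = ∏ C(n_i, k_i) mod 7
Digit binomials (mod 7): C(1,0) = 1; C(1,5) = 0 (k_i > n_i)
Product: 1 × 0 = 0 ≡ 0 (mod 7)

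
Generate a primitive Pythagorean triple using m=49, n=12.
(2257, 1176, 2545)

Euclid's formula: a = m² - n², b = 2mn, c = m² + n²
m = 49, n = 12
a = 49² - 12² = 2401 - 144 = 2257
b = 2 × 49 × 12 = 1176
c = 49² + 12² = 2401 + 144 = 2545
Verification: 2257² + 1176² = 5094049 + 1382976 = 6477025 = 2545² ✓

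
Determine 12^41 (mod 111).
81

Repeated squaring. Binary of 41 = 101001.
12^1 ≡ 12 (mod 111); 12^2 ≡ 33 (mod 111); 12^4 ≡ 90 (mod 111); 12^8 ≡ 108 (mod 111); 12^16 ≡ 9 (mod 111); 12^32 ≡ 81 (mod 111)
12^41 = 12^1 × 12^8 × 12^32 ≡ 81 (mod 111)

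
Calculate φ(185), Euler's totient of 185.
144

185 = 5 × 37
φ(n) = n × ∏(1 - 1/p) for each prime p dividing n
φ(185) = 185 × (1 - 1/5) × (1 - 1/37) = 144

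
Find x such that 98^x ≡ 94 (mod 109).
10

Baby-step giant-step with step n = ⌈√109⌉ = 11.
Baby steps 98^j mod 109 (j:value) for j=0..10: 0:1, 1:98, 2:12, 3:86, 4:35, 5:51, 6:93, 7:67, 8:26, 9:41, 10:94.
h = 94 is already in the table at j=10, so x = 10.
Check: 98^10 ≡ 94 (mod 109).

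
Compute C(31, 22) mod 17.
13

Using Lucas' theorem:
Write n=31 and k=22 in base 17:
n in base 17: [1, 14]
k in base 17: [1, 5]
C(31,22) mod 17 = ∏ C(n_i, k_i) mod 17
Digit binomials (mod 17): C(1,1) = 1; C(14,5) = 2002 ≡ 13
Product: 1 × 13 = 13 ≡ 13 (mod 17)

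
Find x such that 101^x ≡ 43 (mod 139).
23

Baby-step giant-step with step n = ⌈√139⌉ = 12.
Baby steps 101^j mod 139 (j:value) for j=0..11: 0:1, 1:101, 2:54, 3:33, 4:136, 5:114, 6:116, 7:40, 8:9, 9:75, 10:69, 11:19.
Giant-step multiplier: 101^(-12) ≡ 101^(138-12) = 101^126 ≡ 36 (mod 139).
Giant steps γ_i = 43·36^i mod 139: γ_0=43, γ_1=19 (in table at j=11).
x = i·n + j = 1·12 + 11 = 23.
Check: 101^23 ≡ 43 (mod 139).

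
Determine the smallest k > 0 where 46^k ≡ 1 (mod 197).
196

197 is prime, so ord(46) divides φ(197) = 196.
Divisors of 196: 1, 2, 4, 7, 14, 28, 49, 98, 196.
Repeated squaring: 46^1 ≡ 46, 46^2 ≡ 146, 46^4 ≡ 40, 46^8 ≡ 24, 46^16 ≡ 182, 46^32 ≡ 28, 46^64 ≡ 193, 46^128 ≡ 16 (mod 197).
Test 46^d mod 197 for each divisor d in increasing order:
46^1 ≡ 46
46^2 ≡ 146
46^4 ≡ 40
46^7 = 46^4·46^2·46^1 ≡ 129
46^14 = 46^8·46^4·46^2 ≡ 93
46^28 = 46^16·46^8·46^4 ≡ 178
46^49 = 46^32·46^16·46^1 ≡ 183
46^98 = 46^64·46^32·46^2 ≡ 196
46^196 = 46^128·46^64·46^4 ≡ 1  ← first divisor giving 1
The order is 196.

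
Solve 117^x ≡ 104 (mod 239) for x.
5

Baby-step giant-step with step n = ⌈√239⌉ = 16.
Baby steps 117^j mod 239 (j:value) for j=0..15: 0:1, 1:117, 2:66, 3:74, 4:54, 5:104, 6:218, 7:172, 8:48, 9:119, 10:61, 11:206, 12:202, 13:212, 14:187, 15:130.
h = 104 is already in the table at j=5, so x = 5.
Check: 117^5 ≡ 104 (mod 239).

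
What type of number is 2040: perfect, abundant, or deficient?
abundant

Proper divisors of 2040: sum = 1 + 2 + 3 + 4 + 5 + 6 + 8 + 10 + ... + 408 + 510 + 680 + 1020 (31 divisors) = 4440
Since 4440 > 2040, 2040 is abundant.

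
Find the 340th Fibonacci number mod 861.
738

Matrix identity: Q^n = [[F_(n+1), F_n], [F_n, F_(n-1)]] with Q = [[1,1],[1,0]].
n = 340 = 101010100₂. Square-and-multiply, entries mod 861:
Q^1 = [[1,1],[1,0]]
Q^2 = (Q^1)² = [[2,1],[1,1]]
Q^5 = (Q^2)²·Q = [[8,5],[5,3]]
Q^10 = (Q^5)² = [[89,55],[55,34]]
Q^21 = (Q^10)²·Q = [[491,614],[614,738]]
Q^42 = (Q^21)² = [[740,370],[370,370]]
Q^85 = (Q^42)²·Q = [[8,5],[5,3]]
Q^170 = (Q^85)² = [[89,55],[55,34]]
Q^340 = (Q^170)² = [[614,738],[738,737]]
F_340 mod 861 = Q^340[0][1] = 738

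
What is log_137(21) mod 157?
97

Baby-step giant-step with step n = ⌈√157⌉ = 13.
Baby steps 137^j mod 157 (j:value) for j=0..12: 0:1, 1:137, 2:86, 3:7, 4:17, 5:131, 6:49, 7:119, 8:132, 9:29, 10:48, 11:139, 12:46.
Giant-step multiplier: 137^(-13) ≡ 137^(156-13) = 137^143 ≡ 50 (mod 157).
Giant steps γ_i = 21·50^i mod 157: γ_0=21, γ_1=108, γ_2=62, γ_3=117, γ_4=41, γ_5=9, γ_6=136, γ_7=49 (in table at j=6).
x = i·n + j = 7·13 + 6 = 97.
Check: 137^97 ≡ 21 (mod 157).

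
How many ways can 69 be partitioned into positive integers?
3554345

p(n) counts ways to write n as a sum of positive integers (order ignored).
Euler's pentagonal recurrence: p(k) = p(k-1) + p(k-2) - p(k-5) - p(k-7) + p(k-12) + p(k-15) - ... (offsets j(3j∓1)/2, signs ++--, p(0)=1, p(<0)=0).
DP table for k = 0..68: p(0)=1, p(1)=1, p(2)=2, p(3)=3, p(4)=5, p(5)=7, p(6)=11, p(7)=15, p(8)=22, p(9)=30, p(10)=42, p(11)=56, p(12)=77, p(13)=101, p(14)=135, p(15)=176, p(16)=231, p(17)=297, p(18)=385, p(19)=490, p(20)=627, p(21)=792, p(22)=1002, p(23)=1255, p(24)=1575, p(25)=1958, p(26)=2436, p(27)=3010, p(28)=3718, p(29)=4565, p(30)=5604, p(31)=6842, p(32)=8349, p(33)=10143, p(34)=12310, p(35)=14883, p(36)=17977, p(37)=21637, p(38)=26015, p(39)=31185, p(40)=37338, p(41)=44583, p(42)=53174, p(43)=63261, p(44)=75175, p(45)=89134, p(46)=105558, p(47)=124754, p(48)=147273, p(49)=173525, p(50)=204226, p(51)=239943, p(52)=281589, p(53)=329931, p(54)=386155, p(55)=451276, p(56)=526823, p(57)=614154, p(58)=715220, p(59)=831820, p(60)=966467, p(61)=1121505, p(62)=1300156, p(63)=1505499, p(64)=1741630, p(65)=2012558, p(66)=2323520, p(67)=2679689, p(68)=3087735.
Final step: p(69) = p(68) + p(67) - p(64) - p(62) + p(57) + p(54) - p(47) - p(43) + p(34) + p(29) - p(18) - p(12)
= 3087735 + 2679689 - 1741630 - 1300156 + 614154 + 386155 - 124754 - 63261 + 12310 + 4565 - 385 - 77
= 3554345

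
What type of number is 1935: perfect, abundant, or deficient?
deficient

Proper divisors of 1935: sum = 1 + 3 + 5 + 9 + 15 + 43 + 45 + 129 + 215 + 387 + 645 = 1497
Since 1497 < 1935, 1935 is deficient.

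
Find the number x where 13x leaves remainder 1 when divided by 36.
25

gcd(13, 36) = 1, so the inverse exists.
Extended Euclidean algorithm on (36, 13):
36 = 2 × 13 + 10  ⟹  10 = (1)·36 + (-2)·13
13 = 1 × 10 + 3  ⟹  3 = (-1)·36 + (3)·13
10 = 3 × 3 + 1  ⟹  1 = (4)·36 + (-11)·13
So (-11)·13 ≡ 1 (mod 36), i.e. 13^(-1) ≡ -11 ≡ 25 (mod 36).
Check: 13 × 25 = 325 ≡ 1 (mod 36)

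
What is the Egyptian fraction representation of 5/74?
1/15 + 1/1110

Greedy algorithm:
5/74: ceiling(74/5) = 15, use 1/15
1/1110: ceiling(1110/1) = 1110, use 1/1110
Result: 5/74 = 1/15 + 1/1110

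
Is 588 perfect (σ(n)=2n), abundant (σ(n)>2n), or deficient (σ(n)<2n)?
abundant

Proper divisors of 588: sum = 1 + 2 + 3 + 4 + 6 + 7 + 12 + 14 + ... + 98 + 147 + 196 + 294 (17 divisors) = 1008
Since 1008 > 588, 588 is abundant.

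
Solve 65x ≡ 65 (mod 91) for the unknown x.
x ≡ 1 (mod 7)

gcd(65, 91) = 13, which divides 65, so solutions exist.
Divide through by 13: 5x ≡ 5 (mod 7).
Find 5^(-1) mod 7 by the extended Euclidean algorithm:
7 = 1 × 5 + 2  ⟹  2 = (1)·7 + (-1)·5
5 = 2 × 2 + 1  ⟹  1 = (-2)·7 + (3)·5
So (3)·5 ≡ 1 (mod 7), i.e. 5^(-1) ≡ 3 (mod 7).
x ≡ 3 × 5 = 15 ≡ 1 (mod 7).
Check: 65 × 1 = 65 ≡ 65 (mod 91).
x ≡ 1 (mod 7), giving 13 solutions mod 91.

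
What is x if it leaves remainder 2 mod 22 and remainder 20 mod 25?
420

Using Chinese Remainder Theorem:
M = 22 × 25 = 550
M1 = 25, M2 = 22
y1 = 25^(-1) mod 22 = 15
y2 = 22^(-1) mod 25 = 8
x = (2×25×15 + 20×22×8) mod 550 = 420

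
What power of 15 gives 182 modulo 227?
206

Baby-step giant-step with step n = ⌈√227⌉ = 16.
Baby steps 15^j mod 227 (j:value) for j=0..15: 0:1, 1:15, 2:225, 3:197, 4:4, 5:60, 6:219, 7:107, 8:16, 9:13, 10:195, 11:201, 12:64, 13:52, 14:99, 15:123.
Giant-step multiplier: 15^(-16) ≡ 15^(226-16) = 15^210 ≡ 47 (mod 227).
Giant steps γ_i = 182·47^i mod 227: γ_0=182, γ_1=155, γ_2=21, γ_3=79, γ_4=81, γ_5=175, γ_6=53, γ_7=221, γ_8=172, γ_9=139, γ_10=177, γ_11=147, γ_12=99 (in table at j=14).
x = i·n + j = 12·16 + 14 = 206.
Check: 15^206 ≡ 182 (mod 227).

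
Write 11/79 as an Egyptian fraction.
1/8 + 1/71 + 1/6411 + 1/57534879 + 1/5517103778372856

Greedy algorithm:
11/79: ceiling(79/11) = 8, use 1/8
9/632: ceiling(632/9) = 71, use 1/71
7/44872: ceiling(44872/7) = 6411, use 1/6411
5/287674392: ceiling(287674392/5) = 57534879, use 1/57534879
1/5517103778372856: ceiling(5517103778372856/1) = 5517103778372856, use 1/5517103778372856
Result: 11/79 = 1/8 + 1/71 + 1/6411 + 1/57534879 + 1/5517103778372856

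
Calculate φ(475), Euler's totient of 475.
360

475 = 5^2 × 19
φ(n) = n × ∏(1 - 1/p) for each prime p dividing n
φ(475) = 475 × (1 - 1/5) × (1 - 1/19) = 360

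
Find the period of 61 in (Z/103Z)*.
17

103 is prime, so ord(61) divides φ(103) = 102.
Divisors of 102: 1, 2, 3, 6, 17, 34, 51, 102.
Repeated squaring: 61^1 ≡ 61, 61^2 ≡ 13, 61^4 ≡ 66, 61^8 ≡ 30, 61^16 ≡ 76, 61^32 ≡ 8, 61^64 ≡ 64 (mod 103).
Test 61^d mod 103 for each divisor d in increasing order:
61^1 ≡ 61
61^2 ≡ 13
61^3 = 61^2·61^1 ≡ 72
61^6 = 61^4·61^2 ≡ 34
61^17 = 61^16·61^1 ≡ 1  ← first divisor giving 1
The order is 17.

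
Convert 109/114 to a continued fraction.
[0; 1, 21, 1, 4]

Euclidean algorithm steps:
109 = 0 × 114 + 109
114 = 1 × 109 + 5
109 = 21 × 5 + 4
5 = 1 × 4 + 1
4 = 4 × 1 + 0
Continued fraction: [0; 1, 21, 1, 4]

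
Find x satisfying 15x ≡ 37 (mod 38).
x ≡ 5 (mod 38)

gcd(15, 38) = 1, which divides 37, so solutions exist.
Find 15^(-1) mod 38 by the extended Euclidean algorithm:
38 = 2 × 15 + 8  ⟹  8 = (1)·38 + (-2)·15
15 = 1 × 8 + 7  ⟹  7 = (-1)·38 + (3)·15
8 = 1 × 7 + 1  ⟹  1 = (2)·38 + (-5)·15
So (-5)·15 ≡ 1 (mod 38), i.e. 15^(-1) ≡ -5 ≡ 33 (mod 38).
x ≡ 33 × 37 = 1221 ≡ 5 (mod 38).
Check: 15 × 5 = 75 ≡ 37 (mod 38).
Unique solution: x ≡ 5 (mod 38)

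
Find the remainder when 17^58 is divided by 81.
10

Repeated squaring. Binary of 58 = 111010.
17^1 ≡ 17 (mod 81); 17^2 ≡ 46 (mod 81); 17^4 ≡ 10 (mod 81); 17^8 ≡ 19 (mod 81); 17^16 ≡ 37 (mod 81); 17^32 ≡ 73 (mod 81)
17^58 = 17^2 × 17^8 × 17^16 × 17^32 ≡ 10 (mod 81)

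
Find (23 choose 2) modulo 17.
15

Using Lucas' theorem:
Write n=23 and k=2 in base 17:
n in base 17: [1, 6]
k in base 17: [0, 2]
C(23,2) mod 17 = ∏ C(n_i, k_i) mod 17
Digit binomials (mod 17): C(1,0) = 1; C(6,2) = 15
Product: 1 × 15 = 15 ≡ 15 (mod 17)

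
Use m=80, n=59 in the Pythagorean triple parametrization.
(2919, 9440, 9881)

Euclid's formula: a = m² - n², b = 2mn, c = m² + n²
m = 80, n = 59
a = 80² - 59² = 6400 - 3481 = 2919
b = 2 × 80 × 59 = 9440
c = 80² + 59² = 6400 + 3481 = 9881
Verification: 2919² + 9440² = 8520561 + 89113600 = 97634161 = 9881² ✓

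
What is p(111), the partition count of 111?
679903203

p(n) counts ways to write n as a sum of positive integers (order ignored).
Euler's pentagonal recurrence: p(k) = p(k-1) + p(k-2) - p(k-5) - p(k-7) + p(k-12) + p(k-15) - ... (offsets j(3j∓1)/2, signs ++--, p(0)=1, p(<0)=0).
DP table for k = 0..110: p(0)=1, p(1)=1, p(2)=2, p(3)=3, p(4)=5, p(5)=7, p(6)=11, p(7)=15, p(8)=22, p(9)=30, p(10)=42, p(11)=56, p(12)=77, p(13)=101, p(14)=135, p(15)=176, p(16)=231, p(17)=297, p(18)=385, p(19)=490, p(20)=627, p(21)=792, p(22)=1002, p(23)=1255, p(24)=1575, p(25)=1958, p(26)=2436, p(27)=3010, p(28)=3718, p(29)=4565, p(30)=5604, p(31)=6842, p(32)=8349, p(33)=10143, p(34)=12310, p(35)=14883, p(36)=17977, p(37)=21637, p(38)=26015, p(39)=31185, p(40)=37338, p(41)=44583, p(42)=53174, p(43)=63261, p(44)=75175, p(45)=89134, p(46)=105558, p(47)=124754, p(48)=147273, p(49)=173525, p(50)=204226, p(51)=239943, p(52)=281589, p(53)=329931, p(54)=386155, p(55)=451276, p(56)=526823, p(57)=614154, p(58)=715220, p(59)=831820, p(60)=966467, p(61)=1121505, p(62)=1300156, p(63)=1505499, p(64)=1741630, p(65)=2012558, p(66)=2323520, p(67)=2679689, p(68)=3087735, p(69)=3554345, p(70)=4087968, p(71)=4697205, p(72)=5392783, p(73)=6185689, p(74)=7089500, p(75)=8118264, p(76)=9289091, p(77)=10619863, p(78)=12132164, p(79)=13848650, p(80)=15796476, p(81)=18004327, p(82)=20506255, p(83)=23338469, p(84)=26543660, p(85)=30167357, p(86)=34262962, p(87)=38887673, p(88)=44108109, p(89)=49995925, p(90)=56634173, p(91)=64112359, p(92)=72533807, p(93)=82010177, p(94)=92669720, p(95)=104651419, p(96)=118114304, p(97)=133230930, p(98)=150198136, p(99)=169229875, p(100)=190569292, p(101)=214481126, p(102)=241265379, p(103)=271248950, p(104)=304801365, p(105)=342325709, p(106)=384276336, p(107)=431149389, p(108)=483502844, p(109)=541946240, p(110)=607163746.
Final step: p(111) = p(110) + p(109) - p(106) - p(104) + p(99) + p(96) - p(89) - p(85) + p(76) + p(71) - p(60) - p(54) + p(41) + p(34) - p(19) - p(11)
= 607163746 + 541946240 - 384276336 - 304801365 + 169229875 + 118114304 - 49995925 - 30167357 + 9289091 + 4697205 - 966467 - 386155 + 44583 + 12310 - 490 - 56
= 679903203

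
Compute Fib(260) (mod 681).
210

Matrix identity: Q^n = [[F_(n+1), F_n], [F_n, F_(n-1)]] with Q = [[1,1],[1,0]].
n = 260 = 100000100₂. Square-and-multiply, entries mod 681:
Q^1 = [[1,1],[1,0]]
Q^2 = (Q^1)² = [[2,1],[1,1]]
Q^4 = (Q^2)² = [[5,3],[3,2]]
Q^8 = (Q^4)² = [[34,21],[21,13]]
Q^16 = (Q^8)² = [[235,306],[306,610]]
Q^32 = (Q^16)² = [[403,471],[471,613]]
Q^65 = (Q^32)²·Q = [[640,166],[166,474]]
Q^130 = (Q^65)² = [[635,373],[373,262]]
Q^260 = (Q^130)² = [[278,210],[210,68]]
F_260 mod 681 = Q^260[0][1] = 210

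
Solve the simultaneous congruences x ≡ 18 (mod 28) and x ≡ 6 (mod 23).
466

Using Chinese Remainder Theorem:
M = 28 × 23 = 644
M1 = 23, M2 = 28
y1 = 23^(-1) mod 28 = 11
y2 = 28^(-1) mod 23 = 14
x = (18×23×11 + 6×28×14) mod 644 = 466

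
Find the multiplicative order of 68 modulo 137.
68

137 is prime, so ord(68) divides φ(137) = 136.
Divisors of 136: 1, 2, 4, 8, 17, 34, 68, 136.
Repeated squaring: 68^1 ≡ 68, 68^2 ≡ 103, 68^4 ≡ 60, 68^8 ≡ 38, 68^16 ≡ 74, 68^32 ≡ 133, 68^64 ≡ 16, 68^128 ≡ 119 (mod 137).
Test 68^d mod 137 for each divisor d in increasing order:
68^1 ≡ 68
68^2 ≡ 103
68^4 ≡ 60
68^8 ≡ 38
68^17 = 68^16·68^1 ≡ 100
68^34 = 68^32·68^2 ≡ 136
68^68 = 68^64·68^4 ≡ 1  ← first divisor giving 1
The order is 68.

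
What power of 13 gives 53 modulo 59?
34

Baby-step giant-step with step n = ⌈√59⌉ = 8.
Baby steps 13^j mod 59 (j:value) for j=0..7: 0:1, 1:13, 2:51, 3:14, 4:5, 5:6, 6:19, 7:11.
Giant-step multiplier: 13^(-8) ≡ 13^(58-8) = 13^50 ≡ 26 (mod 59).
Giant steps γ_i = 53·26^i mod 59: γ_0=53, γ_1=21, γ_2=15, γ_3=36, γ_4=51 (in table at j=2).
x = i·n + j = 4·8 + 2 = 34.
Check: 13^34 ≡ 53 (mod 59).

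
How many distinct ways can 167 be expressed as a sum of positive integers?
207890420102

p(n) counts ways to write n as a sum of positive integers (order ignored).
Euler's pentagonal recurrence: p(k) = p(k-1) + p(k-2) - p(k-5) - p(k-7) + p(k-12) + p(k-15) - ... (offsets j(3j∓1)/2, signs ++--, p(0)=1, p(<0)=0).
DP table for k = 0..166: p(0)=1, p(1)=1, p(2)=2, p(3)=3, p(4)=5, p(5)=7, p(6)=11, p(7)=15, p(8)=22, p(9)=30, p(10)=42, p(11)=56, p(12)=77, p(13)=101, p(14)=135, p(15)=176, p(16)=231, p(17)=297, p(18)=385, p(19)=490, p(20)=627, p(21)=792, p(22)=1002, p(23)=1255, p(24)=1575, p(25)=1958, p(26)=2436, p(27)=3010, p(28)=3718, p(29)=4565, p(30)=5604, p(31)=6842, p(32)=8349, p(33)=10143, p(34)=12310, p(35)=14883, p(36)=17977, p(37)=21637, p(38)=26015, p(39)=31185, p(40)=37338, p(41)=44583, p(42)=53174, p(43)=63261, p(44)=75175, p(45)=89134, p(46)=105558, p(47)=124754, p(48)=147273, p(49)=173525, p(50)=204226, p(51)=239943, p(52)=281589, p(53)=329931, p(54)=386155, p(55)=451276, p(56)=526823, p(57)=614154, p(58)=715220, p(59)=831820, p(60)=966467, p(61)=1121505, p(62)=1300156, p(63)=1505499, p(64)=1741630, p(65)=2012558, p(66)=2323520, p(67)=2679689, p(68)=3087735, p(69)=3554345, p(70)=4087968, p(71)=4697205, p(72)=5392783, p(73)=6185689, p(74)=7089500, p(75)=8118264, p(76)=9289091, p(77)=10619863, p(78)=12132164, p(79)=13848650, p(80)=15796476, p(81)=18004327, p(82)=20506255, p(83)=23338469, p(84)=26543660, p(85)=30167357, p(86)=34262962, p(87)=38887673, p(88)=44108109, p(89)=49995925, p(90)=56634173, p(91)=64112359, p(92)=72533807, p(93)=82010177, p(94)=92669720, p(95)=104651419, p(96)=118114304, p(97)=133230930, p(98)=150198136, p(99)=169229875, p(100)=190569292, p(101)=214481126, p(102)=241265379, p(103)=271248950, p(104)=304801365, p(105)=342325709, p(106)=384276336, p(107)=431149389, p(108)=483502844, p(109)=541946240, p(110)=607163746, p(111)=679903203, p(112)=761002156, p(113)=851376628, p(114)=952050665, p(115)=1064144451, p(116)=1188908248, p(117)=1327710076, p(118)=1482074143, p(119)=1653668665, p(120)=1844349560, p(121)=2056148051, p(122)=2291320912, p(123)=2552338241, p(124)=2841940500, p(125)=3163127352, p(126)=3519222692, p(127)=3913864295, p(128)=4351078600, p(129)=4835271870, p(130)=5371315400, p(131)=5964539504, p(132)=6620830889, p(133)=7346629512, p(134)=8149040695, p(135)=9035836076, p(136)=10015581680, p(137)=11097645016, p(138)=12292341831, p(139)=13610949895, p(140)=15065878135, p(141)=16670689208, p(142)=18440293320, p(143)=20390982757, p(144)=22540654445, p(145)=24908858009, p(146)=27517052599, p(147)=30388671978, p(148)=33549419497, p(149)=37027355200, p(150)=40853235313, p(151)=45060624582, p(152)=49686288421, p(153)=54770336324, p(154)=60356673280, p(155)=66493182097, p(156)=73232243759, p(157)=80630964769, p(158)=88751778802, p(159)=97662728555, p(160)=107438159466, p(161)=118159068427, p(162)=129913904637, p(163)=142798995930, p(164)=156919475295, p(165)=172389800255, p(166)=189334822579.
Final step: p(167) = p(166) + p(165) - p(162) - p(160) + p(155) + p(152) - p(145) - p(141) + p(132) + p(127) - p(116) - p(110) + p(97) + p(90) - p(75) - p(67) + p(50) + p(41) - p(22) - p(12)
= 189334822579 + 172389800255 - 129913904637 - 107438159466 + 66493182097 + 49686288421 - 24908858009 - 16670689208 + 6620830889 + 3913864295 - 1188908248 - 607163746 + 133230930 + 56634173 - 8118264 - 2679689 + 204226 + 44583 - 1002 - 77
= 207890420102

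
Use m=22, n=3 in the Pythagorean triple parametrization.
(475, 132, 493)

Euclid's formula: a = m² - n², b = 2mn, c = m² + n²
m = 22, n = 3
a = 22² - 3² = 484 - 9 = 475
b = 2 × 22 × 3 = 132
c = 22² + 3² = 484 + 9 = 493
Verification: 475² + 132² = 225625 + 17424 = 243049 = 493² ✓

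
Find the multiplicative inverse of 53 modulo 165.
137

gcd(53, 165) = 1, so the inverse exists.
Extended Euclidean algorithm on (165, 53):
165 = 3 × 53 + 6  ⟹  6 = (1)·165 + (-3)·53
53 = 8 × 6 + 5  ⟹  5 = (-8)·165 + (25)·53
6 = 1 × 5 + 1  ⟹  1 = (9)·165 + (-28)·53
So (-28)·53 ≡ 1 (mod 165), i.e. 53^(-1) ≡ -28 ≡ 137 (mod 165).
Check: 53 × 137 = 7261 ≡ 1 (mod 165)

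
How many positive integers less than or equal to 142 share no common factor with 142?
70

142 = 2 × 71
φ(n) = n × ∏(1 - 1/p) for each prime p dividing n
φ(142) = 142 × (1 - 1/2) × (1 - 1/71) = 70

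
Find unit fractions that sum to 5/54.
1/11 + 1/594

Greedy algorithm:
5/54: ceiling(54/5) = 11, use 1/11
1/594: ceiling(594/1) = 594, use 1/594
Result: 5/54 = 1/11 + 1/594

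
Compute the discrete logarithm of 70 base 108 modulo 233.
41

Baby-step giant-step with step n = ⌈√233⌉ = 16.
Baby steps 108^j mod 233 (j:value) for j=0..15: 0:1, 1:108, 2:14, 3:114, 4:196, 5:198, 6:181, 7:209, 8:204, 9:130, 10:60, 11:189, 12:141, 13:83, 14:110, 15:230.
Giant-step multiplier: 108^(-16) ≡ 108^(232-16) = 108^216 ≡ 64 (mod 233).
Giant steps γ_i = 70·64^i mod 233: γ_0=70, γ_1=53, γ_2=130 (in table at j=9).
x = i·n + j = 2·16 + 9 = 41.
Check: 108^41 ≡ 70 (mod 233).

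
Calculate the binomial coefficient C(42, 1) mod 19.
4

Using Lucas' theorem:
Write n=42 and k=1 in base 19:
n in base 19: [2, 4]
k in base 19: [0, 1]
C(42,1) mod 19 = ∏ C(n_i, k_i) mod 19
Digit binomials (mod 19): C(2,0) = 1; C(4,1) = 4
Product: 1 × 4 = 4 ≡ 4 (mod 19)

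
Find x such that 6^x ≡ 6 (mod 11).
1

Baby-step giant-step with step n = ⌈√11⌉ = 4.
Baby steps 6^j mod 11 (j:value) for j=0..3: 0:1, 1:6, 2:3, 3:7.
h = 6 is already in the table at j=1, so x = 1.
Check: 6^1 ≡ 6 (mod 11).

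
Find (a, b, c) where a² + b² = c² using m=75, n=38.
(4181, 5700, 7069)

Euclid's formula: a = m² - n², b = 2mn, c = m² + n²
m = 75, n = 38
a = 75² - 38² = 5625 - 1444 = 4181
b = 2 × 75 × 38 = 5700
c = 75² + 38² = 5625 + 1444 = 7069
Verification: 4181² + 5700² = 17480761 + 32490000 = 49970761 = 7069² ✓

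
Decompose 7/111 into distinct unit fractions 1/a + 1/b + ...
1/16 + 1/1776

Greedy algorithm:
7/111: ceiling(111/7) = 16, use 1/16
1/1776: ceiling(1776/1) = 1776, use 1/1776
Result: 7/111 = 1/16 + 1/1776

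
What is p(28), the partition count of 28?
3718

p(n) counts ways to write n as a sum of positive integers (order ignored).
Euler's pentagonal recurrence: p(k) = p(k-1) + p(k-2) - p(k-5) - p(k-7) + p(k-12) + p(k-15) - ... (offsets j(3j∓1)/2, signs ++--, p(0)=1, p(<0)=0).
DP table for k = 0..27: p(0)=1, p(1)=1, p(2)=2, p(3)=3, p(4)=5, p(5)=7, p(6)=11, p(7)=15, p(8)=22, p(9)=30, p(10)=42, p(11)=56, p(12)=77, p(13)=101, p(14)=135, p(15)=176, p(16)=231, p(17)=297, p(18)=385, p(19)=490, p(20)=627, p(21)=792, p(22)=1002, p(23)=1255, p(24)=1575, p(25)=1958, p(26)=2436, p(27)=3010.
Final step: p(28) = p(27) + p(26) - p(23) - p(21) + p(16) + p(13) - p(6) - p(2)
= 3010 + 2436 - 1255 - 792 + 231 + 101 - 11 - 2
= 3718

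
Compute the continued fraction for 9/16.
[0; 1, 1, 3, 2]

Euclidean algorithm steps:
9 = 0 × 16 + 9
16 = 1 × 9 + 7
9 = 1 × 7 + 2
7 = 3 × 2 + 1
2 = 2 × 1 + 0
Continued fraction: [0; 1, 1, 3, 2]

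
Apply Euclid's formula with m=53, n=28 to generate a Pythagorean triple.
(2025, 2968, 3593)

Euclid's formula: a = m² - n², b = 2mn, c = m² + n²
m = 53, n = 28
a = 53² - 28² = 2809 - 784 = 2025
b = 2 × 53 × 28 = 2968
c = 53² + 28² = 2809 + 784 = 3593
Verification: 2025² + 2968² = 4100625 + 8809024 = 12909649 = 3593² ✓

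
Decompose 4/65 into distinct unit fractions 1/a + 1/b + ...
1/17 + 1/369 + 1/203873 + 1/83128196385

Greedy algorithm:
4/65: ceiling(65/4) = 17, use 1/17
3/1105: ceiling(1105/3) = 369, use 1/369
2/407745: ceiling(407745/2) = 203873, use 1/203873
1/83128196385: ceiling(83128196385/1) = 83128196385, use 1/83128196385
Result: 4/65 = 1/17 + 1/369 + 1/203873 + 1/83128196385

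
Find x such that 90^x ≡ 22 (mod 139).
47

Baby-step giant-step with step n = ⌈√139⌉ = 12.
Baby steps 90^j mod 139 (j:value) for j=0..11: 0:1, 1:90, 2:38, 3:84, 4:54, 5:134, 6:106, 7:88, 8:136, 9:8, 10:25, 11:26.
Giant-step multiplier: 90^(-12) ≡ 90^(138-12) = 90^126 ≡ 6 (mod 139).
Giant steps γ_i = 22·6^i mod 139: γ_0=22, γ_1=132, γ_2=97, γ_3=26 (in table at j=11).
x = i·n + j = 3·12 + 11 = 47.
Check: 90^47 ≡ 22 (mod 139).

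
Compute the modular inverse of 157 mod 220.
213

gcd(157, 220) = 1, so the inverse exists.
Extended Euclidean algorithm on (220, 157):
220 = 1 × 157 + 63  ⟹  63 = (1)·220 + (-1)·157
157 = 2 × 63 + 31  ⟹  31 = (-2)·220 + (3)·157
63 = 2 × 31 + 1  ⟹  1 = (5)·220 + (-7)·157
So (-7)·157 ≡ 1 (mod 220), i.e. 157^(-1) ≡ -7 ≡ 213 (mod 220).
Check: 157 × 213 = 33441 ≡ 1 (mod 220)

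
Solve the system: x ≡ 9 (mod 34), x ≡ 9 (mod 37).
9

Using Chinese Remainder Theorem:
M = 34 × 37 = 1258
M1 = 37, M2 = 34
y1 = 37^(-1) mod 34 = 23
y2 = 34^(-1) mod 37 = 12
x = (9×37×23 + 9×34×12) mod 1258 = 9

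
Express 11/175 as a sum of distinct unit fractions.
1/16 + 1/2800

Greedy algorithm:
11/175: ceiling(175/11) = 16, use 1/16
1/2800: ceiling(2800/1) = 2800, use 1/2800
Result: 11/175 = 1/16 + 1/2800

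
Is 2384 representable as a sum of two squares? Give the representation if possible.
28² + 40² (a=28, b=40)

Factorization: 2384 = 2^4 × 149
By Fermat: n is sum of two squares iff every prime p ≡ 3 (mod 4) appears to even power.
All primes ≡ 3 (mod 4) appear to even power.
Search a = 0, 1, 2, … for 2384 - a² a perfect square: first hit at a = 28: 2384 - 784 = 1600 = 40².
2384 = 28² + 40² = 784 + 1600 ✓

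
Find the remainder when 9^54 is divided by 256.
113

Repeated squaring. Binary of 54 = 110110.
9^1 ≡ 9 (mod 256); 9^2 ≡ 81 (mod 256); 9^4 ≡ 161 (mod 256); 9^8 ≡ 65 (mod 256); 9^16 ≡ 129 (mod 256); 9^32 ≡ 1 (mod 256)
9^54 = 9^2 × 9^4 × 9^16 × 9^32 ≡ 113 (mod 256)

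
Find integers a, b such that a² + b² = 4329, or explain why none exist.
27² + 60² (a=27, b=60)

Factorization: 4329 = 3^2 × 13 × 37
By Fermat: n is sum of two squares iff every prime p ≡ 3 (mod 4) appears to even power.
All primes ≡ 3 (mod 4) appear to even power.
Search a = 0, 1, 2, … for 4329 - a² a perfect square: first hit at a = 27: 4329 - 729 = 3600 = 60².
4329 = 27² + 60² = 729 + 3600 ✓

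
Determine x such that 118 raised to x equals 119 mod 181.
10

Baby-step giant-step with step n = ⌈√181⌉ = 14.
Baby steps 118^j mod 181 (j:value) for j=0..13: 0:1, 1:118, 2:168, 3:95, 4:169, 5:32, 6:156, 7:127, 8:144, 9:159, 10:119, 11:105, 12:82, 13:83.
h = 119 is already in the table at j=10, so x = 10.
Check: 118^10 ≡ 119 (mod 181).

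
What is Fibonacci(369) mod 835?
544

Matrix identity: Q^n = [[F_(n+1), F_n], [F_n, F_(n-1)]] with Q = [[1,1],[1,0]].
n = 369 = 101110001₂. Square-and-multiply, entries mod 835:
Q^1 = [[1,1],[1,0]]
Q^2 = (Q^1)² = [[2,1],[1,1]]
Q^5 = (Q^2)²·Q = [[8,5],[5,3]]
Q^11 = (Q^5)²·Q = [[144,89],[89,55]]
Q^23 = (Q^11)²·Q = [[443,267],[267,176]]
Q^46 = (Q^23)² = [[338,778],[778,395]]
Q^92 = (Q^46)² = [[593,804],[804,624]]
Q^184 = (Q^92)² = [[240,683],[683,392]]
Q^369 = (Q^184)²·Q = [[505,544],[544,796]]
F_369 mod 835 = Q^369[0][1] = 544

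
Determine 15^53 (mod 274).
49

Repeated squaring. Binary of 53 = 110101.
15^1 ≡ 15 (mod 274); 15^2 ≡ 225 (mod 274); 15^4 ≡ 209 (mod 274); 15^8 ≡ 115 (mod 274); 15^16 ≡ 73 (mod 274); 15^32 ≡ 123 (mod 274)
15^53 = 15^1 × 15^4 × 15^16 × 15^32 ≡ 49 (mod 274)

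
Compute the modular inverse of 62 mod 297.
206

gcd(62, 297) = 1, so the inverse exists.
Extended Euclidean algorithm on (297, 62):
297 = 4 × 62 + 49  ⟹  49 = (1)·297 + (-4)·62
62 = 1 × 49 + 13  ⟹  13 = (-1)·297 + (5)·62
49 = 3 × 13 + 10  ⟹  10 = (4)·297 + (-19)·62
13 = 1 × 10 + 3  ⟹  3 = (-5)·297 + (24)·62
10 = 3 × 3 + 1  ⟹  1 = (19)·297 + (-91)·62
So (-91)·62 ≡ 1 (mod 297), i.e. 62^(-1) ≡ -91 ≡ 206 (mod 297).
Check: 62 × 206 = 12772 ≡ 1 (mod 297)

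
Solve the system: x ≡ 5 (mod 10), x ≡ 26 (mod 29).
55

Using Chinese Remainder Theorem:
M = 10 × 29 = 290
M1 = 29, M2 = 10
y1 = 29^(-1) mod 10 = 9
y2 = 10^(-1) mod 29 = 3
x = (5×29×9 + 26×10×3) mod 290 = 55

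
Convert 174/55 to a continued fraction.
[3; 6, 9]

Euclidean algorithm steps:
174 = 3 × 55 + 9
55 = 6 × 9 + 1
9 = 9 × 1 + 0
Continued fraction: [3; 6, 9]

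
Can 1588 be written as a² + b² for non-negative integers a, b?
12² + 38² (a=12, b=38)

Factorization: 1588 = 2^2 × 397
By Fermat: n is sum of two squares iff every prime p ≡ 3 (mod 4) appears to even power.
All primes ≡ 3 (mod 4) appear to even power.
Search a = 0, 1, 2, … for 1588 - a² a perfect square: first hit at a = 12: 1588 - 144 = 1444 = 38².
1588 = 12² + 38² = 144 + 1444 ✓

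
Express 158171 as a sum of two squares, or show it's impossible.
Not possible

Factorization: 158171 = 13 × 23^3
By Fermat: n is sum of two squares iff every prime p ≡ 3 (mod 4) appears to even power.
Prime(s) ≡ 3 (mod 4) with odd exponent: [(23, 3)]
Therefore 158171 cannot be expressed as a² + b².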